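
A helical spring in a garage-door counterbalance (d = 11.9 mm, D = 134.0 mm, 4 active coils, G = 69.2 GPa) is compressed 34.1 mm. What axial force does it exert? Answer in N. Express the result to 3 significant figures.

615 N

k = Gd⁴/(8D³N_a) = (69.2×10³)(11.9⁴)/(8·134.0³·4) = 18.023 N/mm
F = k·δ = 18.023 × 34.1 = 614.59 N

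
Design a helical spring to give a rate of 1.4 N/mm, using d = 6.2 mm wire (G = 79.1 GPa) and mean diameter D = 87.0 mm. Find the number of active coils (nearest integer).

N_a = Gd⁴/(8D³k) = (79.1×10³ × 6.2⁴)/(8 × 87.0³ × 1.4)
    = 1.16881e+08 / 7.37523e+06 = 15.85 → 16 coils

16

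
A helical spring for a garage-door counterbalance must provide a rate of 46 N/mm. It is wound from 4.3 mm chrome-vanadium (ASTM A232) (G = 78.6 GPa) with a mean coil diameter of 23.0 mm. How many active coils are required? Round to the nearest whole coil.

N_a = Gd⁴/(8D³k) = (78.6×10³ × 4.3⁴)/(8 × 23.0³ × 46)
    = 2.68718e+07 / 4.47746e+06 = 6.002 → 6 coils

6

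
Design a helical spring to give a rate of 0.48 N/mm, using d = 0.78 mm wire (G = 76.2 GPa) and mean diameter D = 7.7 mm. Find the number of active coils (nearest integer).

N_a = Gd⁴/(8D³k) = (76.2×10³ × 0.78⁴)/(8 × 7.7³ × 0.48)
    = 28205.5 / 1753.09 = 16.09 → 16 coils

16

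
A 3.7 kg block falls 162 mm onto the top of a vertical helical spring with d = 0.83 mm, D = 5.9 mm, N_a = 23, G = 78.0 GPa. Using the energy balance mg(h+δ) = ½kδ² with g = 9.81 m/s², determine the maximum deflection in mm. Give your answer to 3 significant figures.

k = Gd⁴/(8D³N_a) = (78.0×10³)(0.83⁴)/(8·5.9³·23) = 0.97956 N/mm
W = mg = 3.7 × 9.81 = 36.297 N
½kδ² − Wδ − Wh = 0 → δ = (W + √(W² + 2kWh))/k
δ = (36.297 + √(1317.5 + 11519.9))/0.97956 = (36.297 + 113.3)/0.97956 = 152.72 mm

153 mm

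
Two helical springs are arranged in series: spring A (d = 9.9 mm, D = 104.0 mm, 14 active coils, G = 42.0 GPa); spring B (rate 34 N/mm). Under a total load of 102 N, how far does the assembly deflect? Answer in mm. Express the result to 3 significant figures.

k_A = Gd⁴/(8D³N_a) = (42.0×10³)(9.9⁴)/(8·104.0³·14) = 3.2024 N/mm
Series: 1/k_eq = 1/3.2024 + 1/34 = 0.34168; k_eq = 2.9267 N/mm
δ = F/k_eq = 102/2.9267 = 34.851 mm

34.9 mm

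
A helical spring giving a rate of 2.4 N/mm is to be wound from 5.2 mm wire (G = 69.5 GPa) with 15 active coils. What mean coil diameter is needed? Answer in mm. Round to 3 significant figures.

56.1 mm

D = (Gd⁴/(8N_a·k))^(1/3) = (69.5×10³·5.2⁴/(8·15·2.4))^(1/3)
  = (176444)^(1/3) = 56.0878 mm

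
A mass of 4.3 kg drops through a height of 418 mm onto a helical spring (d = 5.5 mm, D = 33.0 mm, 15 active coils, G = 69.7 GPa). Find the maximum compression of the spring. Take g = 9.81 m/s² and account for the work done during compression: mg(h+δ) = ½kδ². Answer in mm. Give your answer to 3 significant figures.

k = Gd⁴/(8D³N_a) = (69.7×10³)(5.5⁴)/(8·33.0³·15) = 14.79 N/mm
W = mg = 4.3 × 9.81 = 42.183 N
½kδ² − Wδ − Wh = 0 → δ = (W + √(W² + 2kWh))/k
δ = (42.183 + √(1779.4 + 521560))/14.79 = (42.183 + 723.42)/14.79 = 51.766 mm

51.8 mm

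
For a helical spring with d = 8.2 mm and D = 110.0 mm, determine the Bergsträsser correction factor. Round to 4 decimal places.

C = D/d = 110.0/8.2 = 13.4146
K_B = (4C+2)/(4C−3) = 55.659/50.659 = 1.0987

1.0987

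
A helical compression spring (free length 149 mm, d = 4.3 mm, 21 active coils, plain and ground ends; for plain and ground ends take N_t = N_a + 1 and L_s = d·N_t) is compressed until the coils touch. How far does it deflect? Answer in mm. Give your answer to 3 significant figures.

54.4 mm

N_t = 22; L_s = 4.3·22 = 94.6 mm
δ_solid = L₀ − L_s = 149 − 94.6 = 54.4 mm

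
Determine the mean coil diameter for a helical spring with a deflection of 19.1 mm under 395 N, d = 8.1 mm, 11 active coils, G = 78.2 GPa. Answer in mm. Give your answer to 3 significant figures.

57.0 mm

Required rate k = F/δ = 395/19.1 = 20.681 N/mm
D = (Gd⁴/(8N_a·k))^(1/3) = (78.2×10³·8.1⁴/(8·11·20.681))^(1/3)
  = (184970)^(1/3) = 56.9771 mm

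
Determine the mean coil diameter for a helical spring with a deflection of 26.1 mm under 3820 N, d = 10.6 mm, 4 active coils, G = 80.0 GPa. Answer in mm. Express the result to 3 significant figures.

Required rate k = F/δ = 3820/26.1 = 146.36 N/mm
D = (Gd⁴/(8N_a·k))^(1/3) = (80.0×10³·10.6⁴/(8·4·146.36))^(1/3)
  = (215646)^(1/3) = 59.9672 mm

60.0 mm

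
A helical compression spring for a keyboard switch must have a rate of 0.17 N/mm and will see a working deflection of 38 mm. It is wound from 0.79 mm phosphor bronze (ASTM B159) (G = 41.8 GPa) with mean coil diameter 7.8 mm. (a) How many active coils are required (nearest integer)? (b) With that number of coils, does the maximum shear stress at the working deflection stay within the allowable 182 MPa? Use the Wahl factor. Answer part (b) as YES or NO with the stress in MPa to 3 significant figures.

(a) 25 coils; (b) NO, τ_max = 301 MPa

N_a = Gd⁴/(8D³k) = (41.8×10³)(0.79⁴)/(8·7.8³·0.17) = 25.23 → N_a = 25
Actual rate k = Gd⁴/(8D³·25) = 0.17154 N/mm
Working load F = kδ = 0.17154·38 = 6.5186 N
C = 7.8/0.79 = 9.8734; K_W = (4C−1)/(4C−4)+0.615/C = 1.1468
τ_max = K_W·8FD/(πd³) = 1.1468·262.61 = 301.16 MPa
τ_max > 182 MPa → exceeds allowable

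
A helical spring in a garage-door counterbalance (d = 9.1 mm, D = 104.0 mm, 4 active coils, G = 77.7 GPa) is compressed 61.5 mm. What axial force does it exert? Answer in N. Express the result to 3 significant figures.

910 N

k = Gd⁴/(8D³N_a) = (77.7×10³)(9.1⁴)/(8·104.0³·4) = 14.803 N/mm
F = k·δ = 14.803 × 61.5 = 910.36 N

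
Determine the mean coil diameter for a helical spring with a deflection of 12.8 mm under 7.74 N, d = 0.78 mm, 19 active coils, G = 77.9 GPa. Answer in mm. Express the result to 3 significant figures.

Required rate k = F/δ = 7.74/12.8 = 0.60469 N/mm
D = (Gd⁴/(8N_a·k))^(1/3) = (77.9×10³·0.78⁴/(8·19·0.60469))^(1/3)
  = (313.719)^(1/3) = 6.7949 mm

6.79 mm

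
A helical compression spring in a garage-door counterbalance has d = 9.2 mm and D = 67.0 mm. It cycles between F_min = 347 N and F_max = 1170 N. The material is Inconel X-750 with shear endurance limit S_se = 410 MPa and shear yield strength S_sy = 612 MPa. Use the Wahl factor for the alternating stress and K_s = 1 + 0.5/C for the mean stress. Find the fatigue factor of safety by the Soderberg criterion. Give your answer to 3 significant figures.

C = D/d = 67.0/9.2 = 7.2826; K_W = (4C−1)/(4C−4)+0.615/C = 1.2038; K_s = 1+0.5/C = 1.0687
F_a = (F_max−F_min)/2 = 411.5 N; F_m = (F_max+F_min)/2 = 758.5 N
τ_a = K_W·8F_aD/(πd³) = 1.2038 × 90.162 = 108.54 MPa
τ_m = K_s·8F_mD/(πd³) = 1.0687 × 166.19 = 177.6 MPa
Soderberg: 1/n_f = τ_a/S_se + τ_m/S_sy = 108.54/410 + 177.6/612 = 0.26473 + 0.29020 = 0.55493
n_f = 1/0.55493 = 1.802

1.80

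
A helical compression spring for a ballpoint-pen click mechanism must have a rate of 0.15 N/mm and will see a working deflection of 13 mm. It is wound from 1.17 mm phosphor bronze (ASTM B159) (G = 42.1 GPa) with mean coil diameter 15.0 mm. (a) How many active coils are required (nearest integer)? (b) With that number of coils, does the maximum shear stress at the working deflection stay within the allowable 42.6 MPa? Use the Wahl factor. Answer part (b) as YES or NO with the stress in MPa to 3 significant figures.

N_a = Gd⁴/(8D³k) = (42.1×10³)(1.17⁴)/(8·15.0³·0.15) = 19.48 → N_a = 19
Actual rate k = Gd⁴/(8D³·19) = 0.15378 N/mm
Working load F = kδ = 0.15378·13 = 1.9992 N
C = 15.0/1.17 = 12.8205; K_W = (4C−1)/(4C−4)+0.615/C = 1.1114
τ_max = K_W·8FD/(πd³) = 1.1114·47.679 = 52.991 MPa
τ_max > 42.6 MPa → exceeds allowable

(a) 19 coils; (b) NO, τ_max = 53.0 MPa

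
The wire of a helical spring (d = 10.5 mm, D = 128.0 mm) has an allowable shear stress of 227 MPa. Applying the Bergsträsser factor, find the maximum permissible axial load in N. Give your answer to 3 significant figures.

C = D/d = 128.0/10.5 = 12.1905
K_B = (4C+2)/(4C−3) = 50.762/45.762 = 1.1093
τ_max = K·8FD/(πd³) → F_max = τ_allow·πd³/(8DK)
F_max = 227·π·10.5³/(8·128.0·1.1093) = 8.2555e+05/1135.9 = 726.79 N

727 N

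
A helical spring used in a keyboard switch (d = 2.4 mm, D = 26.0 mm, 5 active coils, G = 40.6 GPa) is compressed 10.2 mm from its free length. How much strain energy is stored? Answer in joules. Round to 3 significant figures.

k = Gd⁴/(8D³N_a) = (40.6×10³)(2.4⁴)/(8·26.0³·5) = 1.916 N/mm
U = ½kδ² = 0.5 × 1.916 × 10.2² = 99.669 N·mm = 0.099669 J

0.0997 J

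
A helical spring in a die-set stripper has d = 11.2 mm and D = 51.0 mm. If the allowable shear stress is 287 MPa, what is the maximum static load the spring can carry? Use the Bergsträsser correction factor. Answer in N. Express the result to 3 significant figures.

C = D/d = 51.0/11.2 = 4.5536
K_B = (4C+2)/(4C−3) = 20.214/15.214 = 1.3286
τ_max = K·8FD/(πd³) → F_max = τ_allow·πd³/(8DK)
F_max = 287·π·11.2³/(8·51.0·1.3286) = 1.2667e+06/542.08 = 2336.8 N

2340 N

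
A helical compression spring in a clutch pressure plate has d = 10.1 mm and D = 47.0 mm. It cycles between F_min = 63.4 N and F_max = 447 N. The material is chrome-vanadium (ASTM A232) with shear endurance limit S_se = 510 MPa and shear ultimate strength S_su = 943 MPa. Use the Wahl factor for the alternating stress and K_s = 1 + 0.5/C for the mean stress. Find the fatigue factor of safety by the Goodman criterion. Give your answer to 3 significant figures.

10.7

C = D/d = 47.0/10.1 = 4.6535; K_W = (4C−1)/(4C−4)+0.615/C = 1.3374; K_s = 1+0.5/C = 1.1074
F_a = (F_max−F_min)/2 = 191.8 N; F_m = (F_max+F_min)/2 = 255.2 N
τ_a = K_W·8F_aD/(πd³) = 1.3374 × 22.28 = 29.799 MPa
τ_m = K_s·8F_mD/(πd³) = 1.1074 × 29.645 = 32.83 MPa
Goodman: 1/n_f = τ_a/S_se + τ_m/S_su = 29.799/510 + 32.83/943 = 0.05843 + 0.03481 = 0.093244
n_f = 1/0.093244 = 10.72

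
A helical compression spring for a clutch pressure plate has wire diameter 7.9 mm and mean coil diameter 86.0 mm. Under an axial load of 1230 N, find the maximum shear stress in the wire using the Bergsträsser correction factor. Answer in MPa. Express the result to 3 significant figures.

614 MPa

Spring index C = D/d = 86.0/7.9 = 10.8861
K_B = (4C+2)/(4C−3) = 45.544/40.544 = 1.1233
τ₀ = 8FD/(πd³) = 8·1230·86.0/(π·7.9³) = 846240/1548.9 = 546.34 MPa
τ_max = K·τ₀ = 1.1233 × 546.34 = 613.71 MPa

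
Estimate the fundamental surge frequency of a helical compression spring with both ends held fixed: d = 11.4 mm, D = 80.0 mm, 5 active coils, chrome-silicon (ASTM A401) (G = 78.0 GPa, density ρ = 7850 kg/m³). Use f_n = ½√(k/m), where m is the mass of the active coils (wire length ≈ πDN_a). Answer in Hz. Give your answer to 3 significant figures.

k = Gd⁴/(8D³N_a) = (78.0×10³)(11.4⁴)/(8·80.0³·5) = 64.326 N/mm = 64326 N/m
Wire length L = πDN_a = π·80.0·5 = 1256.6 mm
m = ρ·(πd²/4)·L = 7850 × 102.07×10⁻⁶ m² × 1.2566 m = 1.0069 kg
f_n = ½√(k/m) = 0.5·√(64326/1.0069) = 0.5·√(63886) = 126.38 Hz

126 Hz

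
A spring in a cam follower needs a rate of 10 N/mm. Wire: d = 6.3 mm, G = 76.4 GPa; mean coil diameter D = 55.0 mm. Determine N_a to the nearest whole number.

N_a = Gd⁴/(8D³k) = (76.4×10³ × 6.3⁴)/(8 × 55.0³ × 10)
    = 1.20353e+08 / 1.331e+07 = 9.042 → 9 coils

9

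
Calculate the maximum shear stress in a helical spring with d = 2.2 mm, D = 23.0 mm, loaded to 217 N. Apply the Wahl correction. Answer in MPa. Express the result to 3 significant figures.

1360 MPa

Spring index C = D/d = 23.0/2.2 = 10.4545
K_W = (4C−1)/(4C−4) + 0.615/C = 40.818/37.818 + 0.0588 = 1.1382
τ₀ = 8FD/(πd³) = 8·217·23.0/(π·2.2³) = 39928/33.452 = 1193.6 MPa
τ_max = K·τ₀ = 1.1382 × 1193.6 = 1358.5 MPa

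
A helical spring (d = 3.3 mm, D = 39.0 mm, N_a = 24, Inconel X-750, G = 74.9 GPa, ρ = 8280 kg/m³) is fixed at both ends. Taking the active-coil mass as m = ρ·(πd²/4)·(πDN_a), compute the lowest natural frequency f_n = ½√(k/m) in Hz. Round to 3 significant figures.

k = Gd⁴/(8D³N_a) = (74.9×10³)(3.3⁴)/(8·39.0³·24) = 0.77991 N/mm = 779.91 N/m
Wire length L = πDN_a = π·39.0·24 = 2940.5 mm
m = ρ·(πd²/4)·L = 8280 × 8.553×10⁻⁶ m² × 2.9405 m = 0.20824 kg
f_n = ½√(k/m) = 0.5·√(779.91/0.20824) = 0.5·√(3745.1) = 30.599 Hz

30.6 Hz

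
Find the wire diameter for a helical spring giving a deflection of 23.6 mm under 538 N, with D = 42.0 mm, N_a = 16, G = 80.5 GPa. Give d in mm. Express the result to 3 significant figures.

7.20 mm

Required rate k = F/δ = 538/23.6 = 22.797 N/mm
d = (8D³N_a·k / G)^(1/4) = (8·42.0³·16·22.797 / (80.5×10³))^0.25
  = (2685.5)^0.25 = 7.1988 mm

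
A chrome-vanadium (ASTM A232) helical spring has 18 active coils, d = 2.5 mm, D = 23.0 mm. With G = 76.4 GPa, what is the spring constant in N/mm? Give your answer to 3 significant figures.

k = Gd⁴/(8D³N_a) = (76.4×10³ × 2.5⁴) / (8 × 23.0³ × 18)
  = 2.98438e+06 / 1.75205e+06 = 1.7034 N/mm

1.70 N/mm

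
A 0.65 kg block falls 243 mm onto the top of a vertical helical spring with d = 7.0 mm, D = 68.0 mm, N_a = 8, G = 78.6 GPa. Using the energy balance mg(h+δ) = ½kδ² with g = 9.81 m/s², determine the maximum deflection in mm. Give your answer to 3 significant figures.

18.9 mm

k = Gd⁴/(8D³N_a) = (78.6×10³)(7.0⁴)/(8·68.0³·8) = 9.378 N/mm
W = mg = 0.65 × 9.81 = 6.3765 N
½kδ² − Wδ − Wh = 0 → δ = (W + √(W² + 2kWh))/k
δ = (6.3765 + √(40.66 + 29062.1))/9.378 = (6.3765 + 170.6)/9.378 = 18.871 mm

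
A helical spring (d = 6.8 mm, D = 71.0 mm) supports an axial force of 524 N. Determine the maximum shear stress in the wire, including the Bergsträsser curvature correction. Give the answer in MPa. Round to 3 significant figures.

Spring index C = D/d = 71.0/6.8 = 10.4412
K_B = (4C+2)/(4C−3) = 43.765/38.765 = 1.1290
τ₀ = 8FD/(πd³) = 8·524·71.0/(π·6.8³) = 297632/987.82 = 301.3 MPa
τ_max = K·τ₀ = 1.1290 × 301.3 = 340.17 MPa

340 MPa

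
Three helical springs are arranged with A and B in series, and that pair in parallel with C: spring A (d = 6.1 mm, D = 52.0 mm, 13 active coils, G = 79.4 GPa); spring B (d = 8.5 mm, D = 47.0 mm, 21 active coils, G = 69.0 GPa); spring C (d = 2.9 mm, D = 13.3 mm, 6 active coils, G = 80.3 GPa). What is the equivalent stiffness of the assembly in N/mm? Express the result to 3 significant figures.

k_A = Gd⁴/(8D³N_a) = (79.4×10³)(6.1⁴)/(8·52.0³·13) = 7.5179 N/mm
k_B = Gd⁴/(8D³N_a) = (69.0×10³)(8.5⁴)/(8·47.0³·21) = 20.65 N/mm
k_C = Gd⁴/(8D³N_a) = (80.3×10³)(2.9⁴)/(8·13.3³·6) = 50.293 N/mm
Springs A,B series: k_AB = 1/(1/7.5179+1/20.65) = 5.5114 N/mm; parallel with C: k_eq = 5.5114+50.293 = 55.805 N/mm

55.8 N/mm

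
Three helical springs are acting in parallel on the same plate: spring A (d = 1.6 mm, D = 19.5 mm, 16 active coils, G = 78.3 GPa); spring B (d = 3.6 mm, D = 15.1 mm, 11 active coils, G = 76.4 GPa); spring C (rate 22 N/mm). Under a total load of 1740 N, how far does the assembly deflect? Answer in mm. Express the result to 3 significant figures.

26.8 mm

k_A = Gd⁴/(8D³N_a) = (78.3×10³)(1.6⁴)/(8·19.5³·16) = 0.54066 N/mm
k_B = Gd⁴/(8D³N_a) = (76.4×10³)(3.6⁴)/(8·15.1³·11) = 42.354 N/mm
Parallel: k_eq = 0.54066 + 42.354 + 22 = 64.894 N/mm
δ = F/k_eq = 1740/64.894 = 26.813 mm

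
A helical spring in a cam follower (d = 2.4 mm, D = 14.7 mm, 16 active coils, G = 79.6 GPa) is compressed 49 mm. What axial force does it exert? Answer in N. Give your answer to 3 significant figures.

318 N

k = Gd⁴/(8D³N_a) = (79.6×10³)(2.4⁴)/(8·14.7³·16) = 6.4953 N/mm
F = k·δ = 6.4953 × 49 = 318.27 N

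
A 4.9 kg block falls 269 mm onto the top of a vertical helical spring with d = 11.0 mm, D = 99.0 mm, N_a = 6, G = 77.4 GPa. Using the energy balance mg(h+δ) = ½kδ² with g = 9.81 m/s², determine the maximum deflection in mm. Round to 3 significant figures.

k = Gd⁴/(8D³N_a) = (77.4×10³)(11.0⁴)/(8·99.0³·6) = 24.331 N/mm
W = mg = 4.9 × 9.81 = 48.069 N
½kδ² − Wδ − Wh = 0 → δ = (W + √(W² + 2kWh))/k
δ = (48.069 + √(2310.6 + 629234))/24.331 = (48.069 + 794.7)/24.331 = 34.637 mm

34.6 mm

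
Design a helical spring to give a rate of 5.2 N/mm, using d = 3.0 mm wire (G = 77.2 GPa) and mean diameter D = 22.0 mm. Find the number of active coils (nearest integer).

N_a = Gd⁴/(8D³k) = (77.2×10³ × 3.0⁴)/(8 × 22.0³ × 5.2)
    = 6.2532e+06 / 442957 = 14.12 → 14 coils

14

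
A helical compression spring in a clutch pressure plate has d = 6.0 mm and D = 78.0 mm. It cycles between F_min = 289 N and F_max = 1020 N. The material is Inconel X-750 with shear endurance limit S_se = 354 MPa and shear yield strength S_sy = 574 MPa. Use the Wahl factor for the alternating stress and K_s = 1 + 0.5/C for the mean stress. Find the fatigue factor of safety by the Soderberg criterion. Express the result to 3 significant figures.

C = D/d = 78.0/6.0 = 13.0000; K_W = (4C−1)/(4C−4)+0.615/C = 1.1098; K_s = 1+0.5/C = 1.0385
F_a = (F_max−F_min)/2 = 365.5 N; F_m = (F_max+F_min)/2 = 654.5 N
τ_a = K_W·8F_aD/(πd³) = 1.1098 × 336.1 = 373.01 MPa
τ_m = K_s·8F_mD/(πd³) = 1.0385 × 601.85 = 625 MPa
Soderberg: 1/n_f = τ_a/S_se + τ_m/S_sy = 373.01/354 + 625/574 = 1.05369 + 1.08885 = 2.1425
n_f = 1/2.1425 = 0.4667

0.467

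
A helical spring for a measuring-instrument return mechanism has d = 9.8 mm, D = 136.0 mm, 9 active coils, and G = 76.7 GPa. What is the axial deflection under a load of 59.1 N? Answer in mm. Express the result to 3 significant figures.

15.1 mm

k = Gd⁴/(8D³N_a) = (76.7×10³)(9.8⁴)/(8·136.0³·9) = 3.9062 N/mm
δ = F/k = 59.1 / 3.9062 = 15.13 mm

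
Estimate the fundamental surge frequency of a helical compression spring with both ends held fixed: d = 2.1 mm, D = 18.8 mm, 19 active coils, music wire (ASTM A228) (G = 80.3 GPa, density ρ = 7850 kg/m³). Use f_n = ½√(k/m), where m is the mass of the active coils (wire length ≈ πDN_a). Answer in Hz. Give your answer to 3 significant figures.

113 Hz

k = Gd⁴/(8D³N_a) = (80.3×10³)(2.1⁴)/(8·18.8³·19) = 1.5462 N/mm = 1546.2 N/m
Wire length L = πDN_a = π·18.8·19 = 1122.2 mm
m = ρ·(πd²/4)·L = 7850 × 3.4636×10⁻⁶ m² × 1.1222 m = 0.030511 kg
f_n = ½√(k/m) = 0.5·√(1546.2/0.030511) = 0.5·√(50678) = 112.56 Hz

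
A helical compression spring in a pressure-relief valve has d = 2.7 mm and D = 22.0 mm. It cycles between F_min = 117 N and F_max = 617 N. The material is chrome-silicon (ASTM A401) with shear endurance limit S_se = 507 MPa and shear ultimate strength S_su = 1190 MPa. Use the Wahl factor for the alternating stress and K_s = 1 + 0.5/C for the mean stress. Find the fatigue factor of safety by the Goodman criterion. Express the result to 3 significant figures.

C = D/d = 22.0/2.7 = 8.1481; K_W = (4C−1)/(4C−4)+0.615/C = 1.1804; K_s = 1+0.5/C = 1.0614
F_a = (F_max−F_min)/2 = 250 N; F_m = (F_max+F_min)/2 = 367 N
τ_a = K_W·8F_aD/(πd³) = 1.1804 × 711.56 = 839.93 MPa
τ_m = K_s·8F_mD/(πd³) = 1.0614 × 1044.6 = 1108.7 MPa
Goodman: 1/n_f = τ_a/S_se + τ_m/S_su = 839.93/507 + 1108.7/1190 = 1.65666 + 0.93165 = 2.5883
n_f = 1/2.5883 = 0.3864

0.386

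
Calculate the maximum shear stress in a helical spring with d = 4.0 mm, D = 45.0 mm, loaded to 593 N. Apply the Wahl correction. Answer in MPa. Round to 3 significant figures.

Spring index C = D/d = 45.0/4.0 = 11.2500
K_W = (4C−1)/(4C−4) + 0.615/C = 44.000/41.000 + 0.0547 = 1.1278
τ₀ = 8FD/(πd³) = 8·593·45.0/(π·4.0³) = 213480/201.06 = 1061.8 MPa
τ_max = K·τ₀ = 1.1278 × 1061.8 = 1197.5 MPa

1200 MPa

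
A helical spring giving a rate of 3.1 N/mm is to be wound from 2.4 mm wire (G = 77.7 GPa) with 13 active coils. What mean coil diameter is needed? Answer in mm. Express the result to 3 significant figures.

20.0 mm

D = (Gd⁴/(8N_a·k))^(1/3) = (77.7×10³·2.4⁴/(8·13·3.1))^(1/3)
  = (7995.97)^(1/3) = 19.9966 mm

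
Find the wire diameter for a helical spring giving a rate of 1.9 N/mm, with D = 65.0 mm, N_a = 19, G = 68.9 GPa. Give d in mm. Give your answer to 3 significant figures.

d = (8D³N_a·k / G)^(1/4) = (8·65.0³·19·1.9 / (68.9×10³))^0.25
  = (1151.1)^0.25 = 5.8248 mm

5.82 mm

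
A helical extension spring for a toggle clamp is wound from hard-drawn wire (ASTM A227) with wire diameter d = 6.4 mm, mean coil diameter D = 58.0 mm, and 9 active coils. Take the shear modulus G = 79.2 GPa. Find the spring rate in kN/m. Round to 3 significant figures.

9.46 kN/m

k = Gd⁴/(8D³N_a) = (79.2×10³ × 6.4⁴) / (8 × 58.0³ × 9)
  = 1.32876e+08 / 1.40481e+07 = 9.4586 N/mm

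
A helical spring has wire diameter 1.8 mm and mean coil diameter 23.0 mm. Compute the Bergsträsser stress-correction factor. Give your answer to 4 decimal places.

1.1039

C = D/d = 23.0/1.8 = 12.7778
K_B = (4C+2)/(4C−3) = 53.111/48.111 = 1.1039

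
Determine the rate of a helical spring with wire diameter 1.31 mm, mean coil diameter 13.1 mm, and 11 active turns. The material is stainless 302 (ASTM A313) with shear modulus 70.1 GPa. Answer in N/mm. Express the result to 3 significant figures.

k = Gd⁴/(8D³N_a) = (70.1×10³ × 1.31⁴) / (8 × 13.1³ × 11)
  = 206444 / 197832 = 1.0435 N/mm

1.04 N/mm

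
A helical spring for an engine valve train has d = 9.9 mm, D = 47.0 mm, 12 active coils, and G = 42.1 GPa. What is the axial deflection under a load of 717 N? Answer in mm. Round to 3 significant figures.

17.7 mm

k = Gd⁴/(8D³N_a) = (42.1×10³)(9.9⁴)/(8·47.0³·12) = 40.575 N/mm
δ = F/k = 717 / 40.575 = 17.671 mm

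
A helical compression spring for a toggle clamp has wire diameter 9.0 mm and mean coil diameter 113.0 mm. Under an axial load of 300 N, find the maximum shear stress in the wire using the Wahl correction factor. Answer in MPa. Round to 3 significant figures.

132 MPa

Spring index C = D/d = 113.0/9.0 = 12.5556
K_W = (4C−1)/(4C−4) + 0.615/C = 49.222/46.222 + 0.0490 = 1.1139
τ₀ = 8FD/(πd³) = 8·300·113.0/(π·9.0³) = 271200/2290.2 = 118.42 MPa
τ_max = K·τ₀ = 1.1139 × 118.42 = 131.9 MPa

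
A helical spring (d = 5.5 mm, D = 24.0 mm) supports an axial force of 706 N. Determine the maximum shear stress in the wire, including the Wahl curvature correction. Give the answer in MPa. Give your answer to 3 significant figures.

354 MPa

Spring index C = D/d = 24.0/5.5 = 4.3636
K_W = (4C−1)/(4C−4) + 0.615/C = 16.455/13.455 + 0.1409 = 1.3639
τ₀ = 8FD/(πd³) = 8·706·24.0/(π·5.5³) = 135552/522.68 = 259.34 MPa
τ_max = K·τ₀ = 1.3639 × 259.34 = 353.72 MPa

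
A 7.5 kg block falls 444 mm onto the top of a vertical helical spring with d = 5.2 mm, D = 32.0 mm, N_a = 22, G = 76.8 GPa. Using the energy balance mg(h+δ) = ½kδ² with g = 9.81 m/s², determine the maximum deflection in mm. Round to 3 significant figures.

k = Gd⁴/(8D³N_a) = (76.8×10³)(5.2⁴)/(8·32.0³·22) = 9.7367 N/mm
W = mg = 7.5 × 9.81 = 73.575 N
½kδ² − Wδ − Wh = 0 → δ = (W + √(W² + 2kWh))/k
δ = (73.575 + √(5413.3 + 636144))/9.7367 = (73.575 + 800.97)/9.7367 = 89.82 mm

89.8 mm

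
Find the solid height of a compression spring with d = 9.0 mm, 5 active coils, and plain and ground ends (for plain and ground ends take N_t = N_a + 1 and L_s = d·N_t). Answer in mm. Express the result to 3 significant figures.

54.0 mm

plain and ground ends: N_t = N_a + 1 = 5 + 1 = 6
L_s = d·N_t = 9.0 × 6 = 54 mm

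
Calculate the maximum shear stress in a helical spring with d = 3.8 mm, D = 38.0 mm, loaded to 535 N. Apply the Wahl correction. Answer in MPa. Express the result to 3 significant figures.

1080 MPa

Spring index C = D/d = 38.0/3.8 = 10.0000
K_W = (4C−1)/(4C−4) + 0.615/C = 39.000/36.000 + 0.0615 = 1.1448
τ₀ = 8FD/(πd³) = 8·535·38.0/(π·3.8³) = 162640/172.39 = 943.47 MPa
τ_max = K·τ₀ = 1.1448 × 943.47 = 1080.1 MPa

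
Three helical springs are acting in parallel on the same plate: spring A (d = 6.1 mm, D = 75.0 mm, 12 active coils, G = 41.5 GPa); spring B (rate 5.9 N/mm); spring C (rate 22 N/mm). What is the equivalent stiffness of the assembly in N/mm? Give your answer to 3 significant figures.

k_A = Gd⁴/(8D³N_a) = (41.5×10³)(6.1⁴)/(8·75.0³·12) = 1.4188 N/mm
Parallel: k_eq = 1.4188 + 5.9 + 22 = 29.319 N/mm

29.3 N/mm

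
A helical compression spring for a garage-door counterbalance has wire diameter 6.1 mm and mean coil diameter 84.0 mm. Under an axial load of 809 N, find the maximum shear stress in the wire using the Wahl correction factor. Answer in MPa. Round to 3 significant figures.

Spring index C = D/d = 84.0/6.1 = 13.7705
K_W = (4C−1)/(4C−4) + 0.615/C = 54.082/51.082 + 0.0447 = 1.1034
τ₀ = 8FD/(πd³) = 8·809·84.0/(π·6.1³) = 543648/713.08 = 762.39 MPa
τ_max = K·τ₀ = 1.1034 × 762.39 = 841.22 MPa

841 MPa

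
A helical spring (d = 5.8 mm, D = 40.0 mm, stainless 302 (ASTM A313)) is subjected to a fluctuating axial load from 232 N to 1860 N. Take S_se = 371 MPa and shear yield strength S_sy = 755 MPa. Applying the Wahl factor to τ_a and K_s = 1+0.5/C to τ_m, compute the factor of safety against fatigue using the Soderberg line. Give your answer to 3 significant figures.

C = D/d = 40.0/5.8 = 6.8966; K_W = (4C−1)/(4C−4)+0.615/C = 1.2164; K_s = 1+0.5/C = 1.0725
F_a = (F_max−F_min)/2 = 814 N; F_m = (F_max+F_min)/2 = 1046 N
τ_a = K_W·8F_aD/(πd³) = 1.2164 × 424.95 = 516.9 MPa
τ_m = K_s·8F_mD/(πd³) = 1.0725 × 546.07 = 585.66 MPa
Soderberg: 1/n_f = τ_a/S_se + τ_m/S_sy = 516.9/371 + 585.66/755 = 1.39326 + 0.77571 = 2.169
n_f = 1/2.169 = 0.461

0.461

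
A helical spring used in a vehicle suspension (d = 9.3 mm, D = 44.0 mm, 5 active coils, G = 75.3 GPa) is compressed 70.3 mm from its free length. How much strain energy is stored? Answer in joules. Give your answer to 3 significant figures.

k = Gd⁴/(8D³N_a) = (75.3×10³)(9.3⁴)/(8·44.0³·5) = 165.31 N/mm
U = ½kδ² = 0.5 × 165.31 × 70.3² = 4.085e+05 N·mm = 408.5 J

408 J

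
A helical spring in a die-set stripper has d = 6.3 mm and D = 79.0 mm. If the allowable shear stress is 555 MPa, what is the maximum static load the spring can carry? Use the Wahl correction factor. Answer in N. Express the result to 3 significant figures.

C = D/d = 79.0/6.3 = 12.5397
K_W = (4C−1)/(4C−4) + 0.615/C = 49.159/46.159 + 0.0490 = 1.1140
τ_max = K·8FD/(πd³) → F_max = τ_allow·πd³/(8DK)
F_max = 555·π·6.3³/(8·79.0·1.1140) = 4.3598e+05/704.07 = 619.22 N

619 N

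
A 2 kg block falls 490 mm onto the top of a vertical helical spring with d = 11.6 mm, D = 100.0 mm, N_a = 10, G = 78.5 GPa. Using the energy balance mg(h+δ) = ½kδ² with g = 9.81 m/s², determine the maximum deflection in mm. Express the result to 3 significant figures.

k = Gd⁴/(8D³N_a) = (78.5×10³)(11.6⁴)/(8·100.0³·10) = 17.767 N/mm
W = mg = 2 × 9.81 = 19.62 N
½kδ² − Wδ − Wh = 0 → δ = (W + √(W² + 2kWh))/k
δ = (19.62 + √(384.94 + 341615))/17.767 = (19.62 + 584.81)/17.767 = 34.02 mm

34.0 mm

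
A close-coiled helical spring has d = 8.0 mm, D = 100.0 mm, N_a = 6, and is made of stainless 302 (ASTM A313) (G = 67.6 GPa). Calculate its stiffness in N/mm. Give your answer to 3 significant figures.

k = Gd⁴/(8D³N_a) = (67.6×10³ × 8.0⁴) / (8 × 100.0³ × 6)
  = 2.7689e+08 / 4.8e+07 = 5.7685 N/mm

5.77 N/mm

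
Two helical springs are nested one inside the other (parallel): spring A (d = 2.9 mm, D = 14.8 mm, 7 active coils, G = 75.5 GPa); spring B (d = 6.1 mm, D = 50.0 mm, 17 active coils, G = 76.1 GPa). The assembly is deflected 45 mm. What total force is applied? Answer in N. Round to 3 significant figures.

1600 N

k_A = Gd⁴/(8D³N_a) = (75.5×10³)(2.9⁴)/(8·14.8³·7) = 29.415 N/mm
k_B = Gd⁴/(8D³N_a) = (76.1×10³)(6.1⁴)/(8·50.0³·17) = 6.1981 N/mm
Parallel: k_eq = 29.415 + 6.1981 = 35.613 N/mm
F = k_eq·δ = 35.613·45 = 1602.6 N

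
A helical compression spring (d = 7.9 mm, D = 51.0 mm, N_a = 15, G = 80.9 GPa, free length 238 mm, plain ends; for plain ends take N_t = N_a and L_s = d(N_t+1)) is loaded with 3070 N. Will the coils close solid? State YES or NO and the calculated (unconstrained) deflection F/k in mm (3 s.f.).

YES, δ = 155 mm

k = Gd⁴/(8D³N_a) = (80.9×10³)(7.9⁴)/(8·51.0³·15) = 19.795 N/mm
N_t = 15; L_s = 7.9·16 = 126.4 mm; δ_solid = L₀ − L_s = 238 − 126.4 = 111.6 mm
δ = F/k = 3070/19.795 = 155.09 mm
δ ≥ δ_solid → spring goes solid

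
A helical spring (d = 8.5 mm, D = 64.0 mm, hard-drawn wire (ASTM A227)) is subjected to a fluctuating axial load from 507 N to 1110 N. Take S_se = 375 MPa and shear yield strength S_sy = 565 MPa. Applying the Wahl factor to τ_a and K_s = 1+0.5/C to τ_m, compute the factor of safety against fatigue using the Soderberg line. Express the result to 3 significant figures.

1.51

C = D/d = 64.0/8.5 = 7.5294; K_W = (4C−1)/(4C−4)+0.615/C = 1.1965; K_s = 1+0.5/C = 1.0664
F_a = (F_max−F_min)/2 = 301.5 N; F_m = (F_max+F_min)/2 = 808.5 N
τ_a = K_W·8F_aD/(πd³) = 1.1965 × 80.011 = 95.737 MPa
τ_m = K_s·8F_mD/(πd³) = 1.0664 × 214.56 = 228.81 MPa
Soderberg: 1/n_f = τ_a/S_se + τ_m/S_sy = 95.737/375 + 228.81/565 = 0.25530 + 0.40497 = 0.66026
n_f = 1/0.66026 = 1.515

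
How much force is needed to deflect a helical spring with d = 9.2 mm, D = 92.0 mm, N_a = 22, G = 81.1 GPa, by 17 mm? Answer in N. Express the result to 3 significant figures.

72.1 N

k = Gd⁴/(8D³N_a) = (81.1×10³)(9.2⁴)/(8·92.0³·22) = 4.2393 N/mm
F = k·δ = 4.2393 × 17 = 72.068 N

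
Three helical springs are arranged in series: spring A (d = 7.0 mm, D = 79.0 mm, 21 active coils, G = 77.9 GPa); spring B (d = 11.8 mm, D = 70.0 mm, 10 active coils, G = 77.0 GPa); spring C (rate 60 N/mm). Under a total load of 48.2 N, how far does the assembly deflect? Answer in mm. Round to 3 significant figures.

23.0 mm

k_A = Gd⁴/(8D³N_a) = (77.9×10³)(7.0⁴)/(8·79.0³·21) = 2.2581 N/mm
k_B = Gd⁴/(8D³N_a) = (77.0×10³)(11.8⁴)/(8·70.0³·10) = 54.404 N/mm
Series: 1/k_eq = 1/2.2581 + 1/54.404 + 1/60 = 0.4779; k_eq = 2.0925 N/mm
δ = F/k_eq = 48.2/2.0925 = 23.035 mm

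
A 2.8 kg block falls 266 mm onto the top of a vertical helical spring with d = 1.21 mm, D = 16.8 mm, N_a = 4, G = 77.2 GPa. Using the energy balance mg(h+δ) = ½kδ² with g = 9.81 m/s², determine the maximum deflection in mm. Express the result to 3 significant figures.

144 mm

k = Gd⁴/(8D³N_a) = (77.2×10³)(1.21⁴)/(8·16.8³·4) = 1.0906 N/mm
W = mg = 2.8 × 9.81 = 27.468 N
½kδ² − Wδ − Wh = 0 → δ = (W + √(W² + 2kWh))/k
δ = (27.468 + √(754.49 + 15937.5))/1.0906 = (27.468 + 129.2)/1.0906 = 143.65 mm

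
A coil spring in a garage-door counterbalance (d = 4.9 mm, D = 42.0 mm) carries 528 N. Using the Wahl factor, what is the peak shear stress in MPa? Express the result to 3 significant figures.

Spring index C = D/d = 42.0/4.9 = 8.5714
K_W = (4C−1)/(4C−4) + 0.615/C = 33.286/30.286 + 0.0717 = 1.1708
τ₀ = 8FD/(πd³) = 8·528·42.0/(π·4.9³) = 177408/369.61 = 479.99 MPa
τ_max = K·τ₀ = 1.1708 × 479.99 = 561.98 MPa

562 MPa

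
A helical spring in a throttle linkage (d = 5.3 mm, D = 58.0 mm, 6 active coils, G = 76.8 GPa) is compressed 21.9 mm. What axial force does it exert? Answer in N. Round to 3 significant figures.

142 N

k = Gd⁴/(8D³N_a) = (76.8×10³)(5.3⁴)/(8·58.0³·6) = 6.4705 N/mm
F = k·δ = 6.4705 × 21.9 = 141.7 N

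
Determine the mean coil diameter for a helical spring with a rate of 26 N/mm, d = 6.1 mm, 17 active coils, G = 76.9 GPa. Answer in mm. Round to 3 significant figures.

D = (Gd⁴/(8N_a·k))^(1/3) = (76.9×10³·6.1⁴/(8·17·26))^(1/3)
  = (30111.6)^(1/3) = 31.1108 mm

31.1 mm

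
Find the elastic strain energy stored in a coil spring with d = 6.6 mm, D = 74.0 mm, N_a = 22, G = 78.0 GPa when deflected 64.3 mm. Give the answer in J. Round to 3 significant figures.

k = Gd⁴/(8D³N_a) = (78.0×10³)(6.6⁴)/(8·74.0³·22) = 2.0752 N/mm
U = ½kδ² = 0.5 × 2.0752 × 64.3² = 4290 N·mm = 4.29 J

4.29 J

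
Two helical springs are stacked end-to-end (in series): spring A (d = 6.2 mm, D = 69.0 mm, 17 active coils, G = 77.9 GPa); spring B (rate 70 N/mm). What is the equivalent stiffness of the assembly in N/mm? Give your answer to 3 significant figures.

2.48 N/mm

k_A = Gd⁴/(8D³N_a) = (77.9×10³)(6.2⁴)/(8·69.0³·17) = 2.5764 N/mm
Series: 1/k_eq = 1/2.5764 + 1/70 = 0.40242; k_eq = 2.485 N/mm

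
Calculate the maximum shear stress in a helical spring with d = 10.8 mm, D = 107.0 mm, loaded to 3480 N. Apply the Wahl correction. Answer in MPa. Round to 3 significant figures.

863 MPa

Spring index C = D/d = 107.0/10.8 = 9.9074
K_W = (4C−1)/(4C−4) + 0.615/C = 38.630/35.630 + 0.0621 = 1.1463
τ₀ = 8FD/(πd³) = 8·3480·107.0/(π·10.8³) = 2.97888e+06/3957.5 = 752.72 MPa
τ_max = K·τ₀ = 1.1463 × 752.72 = 862.82 MPa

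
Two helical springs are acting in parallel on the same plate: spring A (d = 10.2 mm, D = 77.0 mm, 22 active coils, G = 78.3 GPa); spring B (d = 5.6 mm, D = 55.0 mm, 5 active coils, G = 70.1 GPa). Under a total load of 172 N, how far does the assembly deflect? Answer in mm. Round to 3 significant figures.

8.23 mm

k_A = Gd⁴/(8D³N_a) = (78.3×10³)(10.2⁴)/(8·77.0³·22) = 10.548 N/mm
k_B = Gd⁴/(8D³N_a) = (70.1×10³)(5.6⁴)/(8·55.0³·5) = 10.359 N/mm
Parallel: k_eq = 10.548 + 10.359 = 20.907 N/mm
δ = F/k_eq = 172/20.907 = 8.2268 mm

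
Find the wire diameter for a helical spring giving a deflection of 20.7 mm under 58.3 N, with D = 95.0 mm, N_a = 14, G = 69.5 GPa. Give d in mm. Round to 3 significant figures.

Required rate k = F/δ = 58.3/20.7 = 2.8164 N/mm
d = (8D³N_a·k / G)^(1/4) = (8·95.0³·14·2.8164 / (69.5×10³))^0.25
  = (3891.4)^0.25 = 7.8982 mm

7.90 mm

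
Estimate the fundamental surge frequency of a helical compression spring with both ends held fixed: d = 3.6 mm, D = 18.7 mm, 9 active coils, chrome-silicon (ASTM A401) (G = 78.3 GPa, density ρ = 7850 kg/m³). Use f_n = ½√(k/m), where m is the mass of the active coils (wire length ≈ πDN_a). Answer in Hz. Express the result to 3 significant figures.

407 Hz

k = Gd⁴/(8D³N_a) = (78.3×10³)(3.6⁴)/(8·18.7³·9) = 27.933 N/mm = 27933 N/m
Wire length L = πDN_a = π·18.7·9 = 528.73 mm
m = ρ·(πd²/4)·L = 7850 × 10.179×10⁻⁶ m² × 0.52873 m = 0.042247 kg
f_n = ½√(k/m) = 0.5·√(27933/0.042247) = 0.5·√(6.6117e+05) = 406.56 Hz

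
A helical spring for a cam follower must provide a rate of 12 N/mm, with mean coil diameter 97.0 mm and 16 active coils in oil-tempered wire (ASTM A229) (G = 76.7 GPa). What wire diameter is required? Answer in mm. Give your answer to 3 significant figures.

d = (8D³N_a·k / G)^(1/4) = (8·97.0³·16·12 / (76.7×10³))^0.25
  = (18277)^0.25 = 11.6273 mm

11.6 mm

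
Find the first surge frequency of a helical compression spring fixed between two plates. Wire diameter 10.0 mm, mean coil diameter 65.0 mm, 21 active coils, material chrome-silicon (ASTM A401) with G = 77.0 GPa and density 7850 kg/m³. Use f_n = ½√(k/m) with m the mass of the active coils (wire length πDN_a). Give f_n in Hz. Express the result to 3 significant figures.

k = Gd⁴/(8D³N_a) = (77.0×10³)(10.0⁴)/(8·65.0³·21) = 16.689 N/mm = 16689 N/m
Wire length L = πDN_a = π·65.0·21 = 4288.3 mm
m = ρ·(πd²/4)·L = 7850 × 78.54×10⁻⁶ m² × 4.2883 m = 2.6439 kg
f_n = ½√(k/m) = 0.5·√(16689/2.6439) = 0.5·√(6312.5) = 39.726 Hz

39.7 Hz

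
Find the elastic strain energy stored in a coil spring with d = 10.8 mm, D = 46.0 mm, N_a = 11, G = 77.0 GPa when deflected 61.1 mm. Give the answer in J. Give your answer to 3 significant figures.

228 J

k = Gd⁴/(8D³N_a) = (77.0×10³)(10.8⁴)/(8·46.0³·11) = 122.3 N/mm
U = ½kδ² = 0.5 × 122.3 × 61.1² = 2.2829e+05 N·mm = 228.29 J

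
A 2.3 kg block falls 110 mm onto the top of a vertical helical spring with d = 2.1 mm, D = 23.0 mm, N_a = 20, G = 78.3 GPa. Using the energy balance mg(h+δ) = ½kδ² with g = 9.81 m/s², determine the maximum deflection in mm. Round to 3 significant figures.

k = Gd⁴/(8D³N_a) = (78.3×10³)(2.1⁴)/(8·23.0³·20) = 0.78223 N/mm
W = mg = 2.3 × 9.81 = 22.563 N
½kδ² − Wδ − Wh = 0 → δ = (W + √(W² + 2kWh))/k
δ = (22.563 + √(509.09 + 3882.89))/0.78223 = (22.563 + 66.272)/0.78223 = 113.57 mm

114 mm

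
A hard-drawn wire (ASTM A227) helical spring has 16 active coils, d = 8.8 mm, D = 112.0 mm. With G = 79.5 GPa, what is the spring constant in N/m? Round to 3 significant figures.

k = Gd⁴/(8D³N_a) = (79.5×10³ × 8.8⁴) / (8 × 112.0³ × 16)
  = 4.76758e+08 / 1.79831e+08 = 2.6511 N/mm = 2651.1 N/m

2650 N/m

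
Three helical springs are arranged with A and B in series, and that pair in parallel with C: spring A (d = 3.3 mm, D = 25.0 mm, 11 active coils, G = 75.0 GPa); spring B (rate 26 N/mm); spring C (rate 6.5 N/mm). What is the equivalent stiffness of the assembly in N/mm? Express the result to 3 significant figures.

11.7 N/mm

k_A = Gd⁴/(8D³N_a) = (75.0×10³)(3.3⁴)/(8·25.0³·11) = 6.4687 N/mm
Springs A,B series: k_AB = 1/(1/6.4687+1/26) = 5.1799 N/mm; parallel with C: k_eq = 5.1799+6.5 = 11.68 N/mm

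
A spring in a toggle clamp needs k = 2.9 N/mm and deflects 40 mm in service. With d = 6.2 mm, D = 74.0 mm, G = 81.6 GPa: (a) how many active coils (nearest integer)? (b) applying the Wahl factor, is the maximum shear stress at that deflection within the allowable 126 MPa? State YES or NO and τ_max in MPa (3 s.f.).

N_a = Gd⁴/(8D³k) = (81.6×10³)(6.2⁴)/(8·74.0³·2.9) = 12.83 → N_a = 13
Actual rate k = Gd⁴/(8D³·13) = 2.8611 N/mm
Working load F = kδ = 2.8611·40 = 114.44 N
C = 74.0/6.2 = 11.9355; K_W = (4C−1)/(4C−4)+0.615/C = 1.1201
τ_max = K_W·8FD/(πd³) = 1.1201·90.487 = 101.36 MPa
τ_max ≤ 126 MPa → acceptable

(a) 13 coils; (b) YES, τ_max = 101 MPa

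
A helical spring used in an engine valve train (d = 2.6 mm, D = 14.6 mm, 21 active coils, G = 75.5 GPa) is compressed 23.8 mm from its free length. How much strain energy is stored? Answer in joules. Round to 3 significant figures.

k = Gd⁴/(8D³N_a) = (75.5×10³)(2.6⁴)/(8·14.6³·21) = 6.5989 N/mm
U = ½kδ² = 0.5 × 6.5989 × 23.8² = 1868.9 N·mm = 1.8689 J

1.87 J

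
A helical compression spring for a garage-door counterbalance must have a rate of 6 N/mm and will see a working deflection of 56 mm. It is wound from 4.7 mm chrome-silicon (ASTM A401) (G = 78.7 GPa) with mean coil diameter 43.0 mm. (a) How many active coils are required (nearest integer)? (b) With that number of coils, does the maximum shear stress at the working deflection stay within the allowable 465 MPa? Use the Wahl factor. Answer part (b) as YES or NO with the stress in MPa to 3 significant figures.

N_a = Gd⁴/(8D³k) = (78.7×10³)(4.7⁴)/(8·43.0³·6) = 10.06 → N_a = 10
Actual rate k = Gd⁴/(8D³·10) = 6.0377 N/mm
Working load F = kδ = 6.0377·56 = 338.11 N
C = 43.0/4.7 = 9.1489; K_W = (4C−1)/(4C−4)+0.615/C = 1.1593
τ_max = K_W·8FD/(πd³) = 1.1593·356.59 = 413.38 MPa
τ_max ≤ 465 MPa → acceptable

(a) 10 coils; (b) YES, τ_max = 413 MPa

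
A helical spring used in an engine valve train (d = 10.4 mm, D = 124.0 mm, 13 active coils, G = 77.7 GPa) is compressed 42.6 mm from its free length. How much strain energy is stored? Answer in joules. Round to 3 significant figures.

k = Gd⁴/(8D³N_a) = (77.7×10³)(10.4⁴)/(8·124.0³·13) = 4.5841 N/mm
U = ½kδ² = 0.5 × 4.5841 × 42.6² = 4159.5 N·mm = 4.1595 J

4.16 J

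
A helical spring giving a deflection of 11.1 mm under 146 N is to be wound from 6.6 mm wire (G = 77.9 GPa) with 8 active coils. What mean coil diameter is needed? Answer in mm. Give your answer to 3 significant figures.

Required rate k = F/δ = 146/11.1 = 13.153 N/mm
D = (Gd⁴/(8N_a·k))^(1/3) = (77.9×10³·6.6⁴/(8·8·13.153))^(1/3)
  = (175591)^(1/3) = 55.9974 mm

56.0 mm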